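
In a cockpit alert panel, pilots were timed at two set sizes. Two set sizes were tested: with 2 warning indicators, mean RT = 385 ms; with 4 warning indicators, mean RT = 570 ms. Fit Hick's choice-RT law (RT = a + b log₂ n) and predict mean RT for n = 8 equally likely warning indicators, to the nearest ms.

755 ms

Solve the two-equation system in a and b:
  b = (570 − 385) / (log₂ 4 − log₂ 2) = 185 / (2 − 1) = 185 ms/bit
  a = 385 − 185 × 1 = 200 ms
Then RT(8) = 200 + 185 × log₂ 8 = 200 + 185 × 3 ≈ 755.000 ms.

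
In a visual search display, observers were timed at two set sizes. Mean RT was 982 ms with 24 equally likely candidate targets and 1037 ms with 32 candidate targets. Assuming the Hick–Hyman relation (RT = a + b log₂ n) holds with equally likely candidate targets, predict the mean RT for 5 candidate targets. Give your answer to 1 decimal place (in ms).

682.1 ms

RT is linear in log₂ n, so two points fix the line:
  b = (1037 − 982) / (log₂ 32 − log₂ 24) = 55 / (5 − 4.5850) = 132.518 ms/bit
  a = 982 − 132.518 × 4.5850 = 374.409 ms
Then RT(5) = 374.409 + 132.518 × log₂ 5 = 374.409 + 132.518 × 2.3219 ≈ 682.107 ms.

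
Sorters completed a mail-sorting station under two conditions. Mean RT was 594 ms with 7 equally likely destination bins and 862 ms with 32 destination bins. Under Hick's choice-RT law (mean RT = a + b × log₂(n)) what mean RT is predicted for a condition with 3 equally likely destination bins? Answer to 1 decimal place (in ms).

Solve the two-equation system in a and b:
  b = (862 − 594) / (log₂ 32 − log₂ 7) = 268 / (5 − 2.8074) = 122.227 ms/bit
  a = 594 − 122.227 × 2.8074 = 250.866 ms
Then RT(3) = 250.866 + 122.227 × log₂ 3 = 250.866 + 122.227 × 1.5850 ≈ 444.591 ms.

444.6 ms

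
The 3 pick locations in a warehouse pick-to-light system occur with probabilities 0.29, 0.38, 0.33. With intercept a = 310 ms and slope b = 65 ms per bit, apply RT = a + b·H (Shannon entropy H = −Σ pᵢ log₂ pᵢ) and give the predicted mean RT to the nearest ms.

H = 0.29·log₂(1/0.29) + 0.38·log₂(1/0.38) + 0.33·log₂(1/0.33) = 1.5762 bits.
RT = 310 + 65 × 1.5762 = 412.45 ms.

412 ms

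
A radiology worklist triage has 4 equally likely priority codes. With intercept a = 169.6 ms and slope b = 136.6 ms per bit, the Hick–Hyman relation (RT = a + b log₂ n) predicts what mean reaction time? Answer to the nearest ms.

log₂(4) = 2 bits, so RT = 169.6 + 136.6 × 2 ≈ 442.800 ms.

443 ms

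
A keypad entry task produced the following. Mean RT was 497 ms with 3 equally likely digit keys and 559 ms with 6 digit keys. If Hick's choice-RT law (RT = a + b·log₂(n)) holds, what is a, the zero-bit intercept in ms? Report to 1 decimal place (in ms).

Slope: b = (559 − 497) / (log₂ 6 − log₂ 3) = 62/1.0000 = 62.000 ms/bit.
Intercept: a = 497 − 62.000·log₂(3) = 398.732 ms.

398.7 ms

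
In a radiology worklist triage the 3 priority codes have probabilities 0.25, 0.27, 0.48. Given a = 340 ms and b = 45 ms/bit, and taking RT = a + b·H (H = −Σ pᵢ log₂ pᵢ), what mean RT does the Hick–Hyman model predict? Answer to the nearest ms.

Entropy contributions −pᵢ log₂ pᵢ: 0.5000, 0.5100, 0.5083; sum H = 1.5183 bits.
RT = a + bH = 340 + 45·1.5183 = 408.32 ms.

408 ms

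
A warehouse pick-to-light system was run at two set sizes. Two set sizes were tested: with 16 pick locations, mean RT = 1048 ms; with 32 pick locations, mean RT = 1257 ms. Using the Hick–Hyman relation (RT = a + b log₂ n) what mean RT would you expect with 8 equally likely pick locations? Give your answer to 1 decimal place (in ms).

839.0 ms

Fit slope and intercept:
  b = (1257 − 1048) / (log₂ 32 − log₂ 16) = 209 / (5 − 4) = 209.000 ms/bit
  a = 1048 − 209.000 × 4 = 212.000 ms
Then RT(8) = 212.000 + 209.000 × log₂ 8 = 212.000 + 209.000 × 3 ≈ 839.000 ms.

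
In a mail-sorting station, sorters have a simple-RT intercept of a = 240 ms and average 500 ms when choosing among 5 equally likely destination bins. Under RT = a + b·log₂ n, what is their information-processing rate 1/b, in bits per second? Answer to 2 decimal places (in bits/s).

8.93 bits/s

b = (500 − 240)/log₂ 5 = 260/2.3219 = 111.976 ms per bit = 0.11198 s/bit; the reciprocal is 8.930 bits/s.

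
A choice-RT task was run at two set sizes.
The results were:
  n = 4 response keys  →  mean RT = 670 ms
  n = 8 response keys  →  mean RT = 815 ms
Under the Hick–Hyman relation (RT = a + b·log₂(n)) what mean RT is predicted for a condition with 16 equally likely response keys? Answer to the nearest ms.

Fit slope and intercept:
  b = (815 − 670) / (log₂ 8 − log₂ 4) = 145 / (3 − 2) = 145 ms/bit
  a = 670 − 145 × 2 = 380 ms
Then RT(16) = 380 + 145 × log₂ 16 = 380 + 145 × 4 ≈ 960.000 ms.

960 ms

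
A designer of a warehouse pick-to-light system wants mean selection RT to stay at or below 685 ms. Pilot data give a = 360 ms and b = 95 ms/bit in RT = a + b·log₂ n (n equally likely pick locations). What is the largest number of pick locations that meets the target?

Set 360 + 95·log₂ n ≤ 685 → log₂ n ≤ (685 − 360)/95 = 3.4211.
So n ≤ 2^3.4211 = 10.711; the largest integer n is 10.

10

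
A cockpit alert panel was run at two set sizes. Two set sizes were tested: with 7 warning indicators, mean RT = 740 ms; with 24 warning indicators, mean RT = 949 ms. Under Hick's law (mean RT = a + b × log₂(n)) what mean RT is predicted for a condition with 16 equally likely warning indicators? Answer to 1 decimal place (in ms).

With log₂ n on the abscissa the relation is linear; from the two conditions:
  b = (949 − 740) / (log₂ 24 − log₂ 7) = 209 / (4.5850 − 2.8074) = 117.574 ms/bit
  a = 740 − 117.574 × 2.8074 = 409.929 ms
Then RT(16) = 409.929 + 117.574 × log₂ 16 = 409.929 + 117.574 × 4 ≈ 880.224 ms.

880.2 ms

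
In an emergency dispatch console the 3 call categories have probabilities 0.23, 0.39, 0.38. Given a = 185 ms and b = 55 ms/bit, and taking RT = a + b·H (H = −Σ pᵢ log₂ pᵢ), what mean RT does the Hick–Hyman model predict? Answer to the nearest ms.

Entropy contributions −pᵢ log₂ pᵢ: 0.4877, 0.5298, 0.5305; sum H = 1.5479 bits.
RT = a + bH = 185 + 55·1.5479 = 270.14 ms.

270 ms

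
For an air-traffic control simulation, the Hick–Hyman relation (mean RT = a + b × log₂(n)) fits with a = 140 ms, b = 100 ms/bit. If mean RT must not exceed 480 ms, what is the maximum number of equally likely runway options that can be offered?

Set 140 + 100·log₂ n ≤ 480 → log₂ n ≤ (480 − 140)/100 = 3.4000.
So n ≤ 2^3.4000 = 10.556; the largest integer n is 10.

10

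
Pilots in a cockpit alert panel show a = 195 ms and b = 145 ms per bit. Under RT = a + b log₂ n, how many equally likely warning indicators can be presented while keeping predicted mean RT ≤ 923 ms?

145·log₂ n ≤ 923 − 195 = 728, giving log₂ n ≤ 5.0207 and n ≤ 32.462. The largest whole number is 32.

32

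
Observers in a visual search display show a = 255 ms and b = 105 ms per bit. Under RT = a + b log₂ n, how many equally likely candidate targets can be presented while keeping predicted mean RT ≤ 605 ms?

Set 255 + 105·log₂ n ≤ 605 → log₂ n ≤ (605 − 255)/105 = 3.3333.
So n ≤ 2^3.3333 = 10.079; the largest integer n is 10.

10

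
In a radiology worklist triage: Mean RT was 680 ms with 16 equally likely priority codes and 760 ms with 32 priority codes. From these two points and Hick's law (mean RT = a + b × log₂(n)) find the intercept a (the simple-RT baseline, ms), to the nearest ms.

Slope: b = (760 − 680) / (log₂ 32 − log₂ 16) = 80/1.0000 = 80 ms/bit.
Intercept: a = 680 − 80·log₂(16) = 360.000 ms.

360 ms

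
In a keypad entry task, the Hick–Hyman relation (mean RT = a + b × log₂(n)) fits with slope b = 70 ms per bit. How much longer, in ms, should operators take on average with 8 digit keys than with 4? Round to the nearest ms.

70 ms

The intercept a cancels: ΔRT = b·(log₂ n₂ − log₂ n₁) = b·log₂(n₂/n₁).
log₂(8) − log₂(4) = log₂(8/4) = log₂(2) = 1.
ΔRT = 70 × 1.0000 = 70.000 ms.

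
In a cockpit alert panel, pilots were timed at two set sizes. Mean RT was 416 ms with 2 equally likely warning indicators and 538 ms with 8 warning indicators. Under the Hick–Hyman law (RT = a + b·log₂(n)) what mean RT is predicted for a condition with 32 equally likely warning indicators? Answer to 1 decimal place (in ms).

660.0 ms

Solve the two-equation system in a and b:
  b = (538 − 416) / (log₂ 8 − log₂ 2) = 122 / (3 − 1) = 61.000 ms/bit
  a = 416 − 61.000 × 1 = 355.000 ms
Then RT(32) = 355.000 + 61.000 × log₂ 32 = 355.000 + 61.000 × 5 ≈ 660.000 ms.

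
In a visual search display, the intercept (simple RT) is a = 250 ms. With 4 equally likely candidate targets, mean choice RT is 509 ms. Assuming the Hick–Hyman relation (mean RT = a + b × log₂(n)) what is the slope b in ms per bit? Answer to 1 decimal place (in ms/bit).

129.5 ms/bit

b = (509 − 250) / log₂(4) = 259 / 2 = 129.500 ms/bit.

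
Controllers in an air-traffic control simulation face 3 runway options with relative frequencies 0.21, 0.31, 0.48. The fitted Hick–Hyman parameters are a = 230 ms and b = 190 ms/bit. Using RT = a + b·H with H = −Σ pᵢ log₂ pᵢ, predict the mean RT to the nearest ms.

H = 0.21·log₂(1/0.21) + 0.31·log₂(1/0.31) + 0.48·log₂(1/0.48) = 1.5049 bits.
RT = 230 + 190 × 1.5049 = 515.93 ms.

516 ms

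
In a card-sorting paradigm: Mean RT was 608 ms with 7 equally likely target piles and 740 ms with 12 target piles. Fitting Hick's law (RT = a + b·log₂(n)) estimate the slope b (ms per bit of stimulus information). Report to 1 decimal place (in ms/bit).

169.8 ms/bit

The slope on a log₂ axis is (740 − 608) / (3.5850 − 2.8074) = 169.751 ms/bit.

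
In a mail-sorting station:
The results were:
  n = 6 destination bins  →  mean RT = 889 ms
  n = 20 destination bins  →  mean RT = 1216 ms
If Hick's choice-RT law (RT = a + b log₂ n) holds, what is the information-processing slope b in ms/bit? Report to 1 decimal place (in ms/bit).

188.3 ms/bit

Slope: b = (1216 − 889) / (log₂ 20 − log₂ 6) = 327/1.7370 = 188.259 ms/bit.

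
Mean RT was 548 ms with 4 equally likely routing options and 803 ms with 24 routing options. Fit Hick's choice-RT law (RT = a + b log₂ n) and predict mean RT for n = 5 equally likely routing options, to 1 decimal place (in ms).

579.8 ms

Fit slope and intercept:
  b = (803 − 548) / (log₂ 24 − log₂ 4) = 255 / (4.5850 − 2) = 98.647 ms/bit
  a = 548 − 98.647 × 2 = 350.705 ms
Then RT(5) = 350.705 + 98.647 × log₂ 5 = 350.705 + 98.647 × 2.3219 ≈ 579.757 ms.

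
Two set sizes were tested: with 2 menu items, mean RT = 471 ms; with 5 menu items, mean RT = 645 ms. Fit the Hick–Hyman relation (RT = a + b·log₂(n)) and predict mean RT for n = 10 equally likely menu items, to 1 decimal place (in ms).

With log₂ n on the abscissa the relation is linear; from the two conditions:
  b = (645 − 471) / (log₂ 5 − log₂ 2) = 174 / (2.3219 − 1) = 131.626 ms/bit
  a = 471 − 131.626 × 1 = 339.374 ms
Then RT(10) = 339.374 + 131.626 × log₂ 10 = 339.374 + 131.626 × 3.3219 ≈ 776.626 ms.

776.6 ms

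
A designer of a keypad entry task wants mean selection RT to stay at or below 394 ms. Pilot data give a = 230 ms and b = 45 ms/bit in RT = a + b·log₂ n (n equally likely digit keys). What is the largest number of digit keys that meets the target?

12

Information budget: (394 − 230)/45 = 3.6444 bits, so n ≤ 2^3.6444 = 12.505 → at most 12.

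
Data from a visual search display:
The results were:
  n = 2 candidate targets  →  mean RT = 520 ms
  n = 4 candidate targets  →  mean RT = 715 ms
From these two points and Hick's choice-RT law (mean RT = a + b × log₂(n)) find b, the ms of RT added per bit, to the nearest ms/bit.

b = (RT₂ − RT₁)/(log₂ n₂ − log₂ n₁) = (715 − 520)/(2 − 1) = 195 ms/bit.

195 ms/bit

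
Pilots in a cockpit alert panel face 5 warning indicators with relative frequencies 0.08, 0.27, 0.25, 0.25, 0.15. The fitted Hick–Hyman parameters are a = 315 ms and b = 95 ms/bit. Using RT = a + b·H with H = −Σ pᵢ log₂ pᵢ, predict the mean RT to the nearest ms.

H = 0.08·log₂(1/0.08) + 0.27·log₂(1/0.27) + 0.25·log₂(1/0.25) + 0.25·log₂(1/0.25) + 0.15·log₂(1/0.15) = 2.2121 bits.
RT = 315 + 95 × 2.2121 = 525.15 ms.

525 ms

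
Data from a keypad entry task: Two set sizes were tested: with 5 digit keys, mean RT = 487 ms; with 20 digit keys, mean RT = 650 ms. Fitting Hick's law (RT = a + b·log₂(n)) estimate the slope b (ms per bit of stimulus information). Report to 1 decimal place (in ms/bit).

81.5 ms/bit

b = (RT₂ − RT₁)/(log₂ n₂ − log₂ n₁) = (650 − 487)/(4.3219 − 2.3219) = 81.500 ms/bit.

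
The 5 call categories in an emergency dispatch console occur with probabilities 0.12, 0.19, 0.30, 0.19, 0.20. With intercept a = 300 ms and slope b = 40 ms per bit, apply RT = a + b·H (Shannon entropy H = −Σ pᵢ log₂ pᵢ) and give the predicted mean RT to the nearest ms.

391 ms

Entropy contributions −pᵢ log₂ pᵢ: 0.3671, 0.4552, 0.5211, 0.4552, 0.4644; sum H = 2.2630 bits.
RT = a + bH = 300 + 40·2.2630 = 390.52 ms.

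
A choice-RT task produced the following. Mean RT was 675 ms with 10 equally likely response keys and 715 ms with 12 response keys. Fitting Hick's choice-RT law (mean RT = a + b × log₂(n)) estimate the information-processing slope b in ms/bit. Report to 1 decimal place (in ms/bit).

152.1 ms/bit

Slope: b = (715 − 675) / (log₂ 12 − log₂ 10) = 40/0.2630 = 152.071 ms/bit.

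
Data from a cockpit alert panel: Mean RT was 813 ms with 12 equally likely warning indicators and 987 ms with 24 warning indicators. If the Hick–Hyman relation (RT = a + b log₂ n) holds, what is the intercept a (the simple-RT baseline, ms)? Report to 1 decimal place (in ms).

189.2 ms

Slope: b = (987 − 813) / (log₂ 24 − log₂ 12) = 174/1.0000 = 174.000 ms/bit.
Intercept: a = 813 − 174.000·log₂(12) = 189.217 ms.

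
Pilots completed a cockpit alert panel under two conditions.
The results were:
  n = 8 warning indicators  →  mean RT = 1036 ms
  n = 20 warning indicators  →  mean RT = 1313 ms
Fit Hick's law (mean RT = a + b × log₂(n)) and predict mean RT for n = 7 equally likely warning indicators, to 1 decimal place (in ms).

995.6 ms

Solve the two-equation system in a and b:
  b = (1313 − 1036) / (log₂ 20 − log₂ 8) = 277 / (4.3219 − 3) = 209.542 ms/bit
  a = 1036 − 209.542 × 3 = 407.373 ms
Then RT(7) = 407.373 + 209.542 × log₂ 7 = 407.373 + 209.542 × 2.8074 ≈ 995.633 ms.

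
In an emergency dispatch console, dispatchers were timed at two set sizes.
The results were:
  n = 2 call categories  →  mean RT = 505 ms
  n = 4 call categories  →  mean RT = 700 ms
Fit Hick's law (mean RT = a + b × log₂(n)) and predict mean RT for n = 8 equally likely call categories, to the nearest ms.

With log₂ n on the abscissa the relation is linear; from the two conditions:
  b = (700 − 505) / (log₂ 4 − log₂ 2) = 195 / (2 − 1) = 195 ms/bit
  a = 505 − 195 × 1 = 310 ms
Then RT(8) = 310 + 195 × log₂ 8 = 310 + 195 × 3 ≈ 895.000 ms.

895 ms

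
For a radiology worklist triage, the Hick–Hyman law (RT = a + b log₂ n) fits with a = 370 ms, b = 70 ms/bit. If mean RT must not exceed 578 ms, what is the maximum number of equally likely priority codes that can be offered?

Information budget: (578 − 370)/70 = 2.9714 bits, so n ≤ 2^2.9714 = 7.843 → at most 7.

7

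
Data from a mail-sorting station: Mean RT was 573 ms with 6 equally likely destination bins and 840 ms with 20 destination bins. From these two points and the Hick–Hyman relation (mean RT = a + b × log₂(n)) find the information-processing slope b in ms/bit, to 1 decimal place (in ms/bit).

153.7 ms/bit

b = (RT₂ − RT₁)/(log₂ n₂ − log₂ n₁) = (840 − 573)/(4.3219 − 2.5850) = 153.716 ms/bit.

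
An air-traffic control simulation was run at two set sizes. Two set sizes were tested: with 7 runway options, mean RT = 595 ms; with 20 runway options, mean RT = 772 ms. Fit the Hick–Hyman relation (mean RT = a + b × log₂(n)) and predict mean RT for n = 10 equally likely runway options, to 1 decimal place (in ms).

Fit slope and intercept:
  b = (772 − 595) / (log₂ 20 − log₂ 7) = 177 / (4.3219 − 2.8074) = 116.865 ms/bit
  a = 595 − 116.865 × 2.8074 = 266.920 ms
Then RT(10) = 266.920 + 116.865 × log₂ 10 = 266.920 + 116.865 × 3.3219 ≈ 655.135 ms.

655.1 ms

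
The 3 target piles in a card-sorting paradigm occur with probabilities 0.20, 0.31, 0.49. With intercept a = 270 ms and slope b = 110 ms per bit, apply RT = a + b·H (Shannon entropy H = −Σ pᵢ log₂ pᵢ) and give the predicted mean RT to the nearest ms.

434 ms

H = 0.20·log₂(1/0.20) + 0.31·log₂(1/0.31) + 0.49·log₂(1/0.49) = 1.4925 bits.
RT = 270 + 110 × 1.4925 = 434.17 ms.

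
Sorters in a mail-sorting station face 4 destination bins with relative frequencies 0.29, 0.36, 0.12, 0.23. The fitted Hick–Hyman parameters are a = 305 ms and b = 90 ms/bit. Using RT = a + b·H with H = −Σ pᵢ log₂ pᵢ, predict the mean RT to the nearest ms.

Entropy contributions −pᵢ log₂ pᵢ: 0.5179, 0.5306, 0.3671, 0.4877; sum H = 1.9033 bits.
RT = a + bH = 305 + 90·1.9033 = 476.29 ms.

476 ms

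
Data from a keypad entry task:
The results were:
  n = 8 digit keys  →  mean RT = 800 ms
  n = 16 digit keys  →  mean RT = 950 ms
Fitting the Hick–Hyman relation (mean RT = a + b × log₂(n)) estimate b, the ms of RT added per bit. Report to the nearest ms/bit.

Slope: b = (950 − 800) / (log₂ 16 − log₂ 8) = 150/1.0000 = 150 ms/bit.

150 ms/bit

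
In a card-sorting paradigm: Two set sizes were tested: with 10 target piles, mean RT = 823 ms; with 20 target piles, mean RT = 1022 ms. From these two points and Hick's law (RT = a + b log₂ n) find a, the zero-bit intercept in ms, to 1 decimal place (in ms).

The slope on a log₂ axis is (1022 − 823) / (4.3219 − 3.3219) = 199.000 ms/bit.
Intercept: a = 823 − 199.000·log₂(10) = 161.936 ms.

161.9 ms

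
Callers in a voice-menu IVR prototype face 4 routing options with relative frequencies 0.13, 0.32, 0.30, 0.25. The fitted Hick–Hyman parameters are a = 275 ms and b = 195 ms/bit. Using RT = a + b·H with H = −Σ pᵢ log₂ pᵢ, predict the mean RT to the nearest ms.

651 ms

H = 0.13·log₂(1/0.13) + 0.32·log₂(1/0.32) + 0.30·log₂(1/0.30) + 0.25·log₂(1/0.25) = 1.9298 bits.
RT = 275 + 195 × 1.9298 = 651.30 ms.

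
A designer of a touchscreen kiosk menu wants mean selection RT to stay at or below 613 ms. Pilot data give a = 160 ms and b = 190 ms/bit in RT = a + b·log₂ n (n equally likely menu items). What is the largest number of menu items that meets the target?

5

Information budget: (613 − 160)/190 = 2.3842 bits, so n ≤ 2^2.3842 = 5.221 → at most 5.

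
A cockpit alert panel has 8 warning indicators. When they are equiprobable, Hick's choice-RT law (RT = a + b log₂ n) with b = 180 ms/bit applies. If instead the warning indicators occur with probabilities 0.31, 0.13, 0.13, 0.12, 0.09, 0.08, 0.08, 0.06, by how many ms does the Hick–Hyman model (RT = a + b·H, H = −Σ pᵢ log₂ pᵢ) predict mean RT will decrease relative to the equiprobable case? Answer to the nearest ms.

Equiprobable entropy H₀ = log₂ 8 = 3.0000 bits.
Skewed entropy H = −Σ pᵢ log₂ pᵢ = 2.7954 bits.
ΔRT = b·(H₀ − H) = 180 × 0.2046 = 36.84 ms.

37 ms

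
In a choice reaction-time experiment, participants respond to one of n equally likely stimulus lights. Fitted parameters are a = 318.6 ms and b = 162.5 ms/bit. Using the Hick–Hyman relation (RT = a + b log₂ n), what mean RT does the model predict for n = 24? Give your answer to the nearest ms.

log₂(24) = 4.5850 bits, so RT = 318.6 + 162.5 × 4.5850 ≈ 1063.656 ms.

1064 ms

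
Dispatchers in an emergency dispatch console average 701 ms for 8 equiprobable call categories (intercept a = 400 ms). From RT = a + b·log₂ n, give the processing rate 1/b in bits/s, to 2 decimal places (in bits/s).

b = (701 − 400)/log₂ 8 = 301/3 = 100.333 ms per bit = 0.10033 s/bit; the reciprocal is 9.967 bits/s.

9.97 bits/s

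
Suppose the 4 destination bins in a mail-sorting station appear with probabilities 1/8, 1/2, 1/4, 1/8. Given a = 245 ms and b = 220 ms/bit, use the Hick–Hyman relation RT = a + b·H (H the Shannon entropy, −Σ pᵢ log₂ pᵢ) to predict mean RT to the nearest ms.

630 ms

H = −Σ pᵢ log₂ pᵢ = 0.125·3 + 0.5·1 + 0.25·2 + 0.125·3 = 1.750 bits.
RT = 245 + 220 × 1.750 = 630.00 ms.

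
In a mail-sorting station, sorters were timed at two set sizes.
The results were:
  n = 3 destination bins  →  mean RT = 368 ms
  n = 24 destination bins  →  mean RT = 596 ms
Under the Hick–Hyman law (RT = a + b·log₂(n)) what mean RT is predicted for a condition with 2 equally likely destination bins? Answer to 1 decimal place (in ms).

RT is linear in log₂ n, so two points fix the line:
  b = (596 − 368) / (log₂ 24 − log₂ 3) = 228 / (4.5850 − 1.5850) = 76.000 ms/bit
  a = 368 − 76.000 × 1.5850 = 247.543 ms
Then RT(2) = 247.543 + 76.000 × log₂ 2 = 247.543 + 76.000 × 1 ≈ 323.543 ms.

323.5 ms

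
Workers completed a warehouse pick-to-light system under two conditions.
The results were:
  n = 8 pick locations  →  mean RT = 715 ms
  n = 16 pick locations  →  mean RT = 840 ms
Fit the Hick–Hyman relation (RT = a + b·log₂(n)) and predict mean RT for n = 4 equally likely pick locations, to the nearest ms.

Fit slope and intercept:
  b = (840 − 715) / (log₂ 16 − log₂ 8) = 125 / (4 − 3) = 125 ms/bit
  a = 715 − 125 × 3 = 340 ms
Then RT(4) = 340 + 125 × log₂ 4 = 340 + 125 × 2 ≈ 590.000 ms.

590 ms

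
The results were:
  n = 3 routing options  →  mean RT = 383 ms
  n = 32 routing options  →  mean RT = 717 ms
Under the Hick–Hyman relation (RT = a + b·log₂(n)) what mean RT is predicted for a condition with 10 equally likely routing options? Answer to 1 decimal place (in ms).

Solve the two-equation system in a and b:
  b = (717 − 383) / (log₂ 32 − log₂ 3) = 334 / (5 − 1.5850) = 97.803 ms/bit
  a = 383 − 97.803 × 1.5850 = 227.986 ms
Then RT(10) = 227.986 + 97.803 × log₂ 10 = 227.986 + 97.803 × 3.3219 ≈ 552.880 ms.

552.9 ms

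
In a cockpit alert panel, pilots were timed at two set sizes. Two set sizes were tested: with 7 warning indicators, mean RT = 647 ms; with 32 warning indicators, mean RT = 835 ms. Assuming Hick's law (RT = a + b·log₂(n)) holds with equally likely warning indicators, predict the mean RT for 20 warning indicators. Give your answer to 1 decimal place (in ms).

Solve the two-equation system in a and b:
  b = (835 − 647) / (log₂ 32 − log₂ 7) = 188 / (5 − 2.8074) = 85.741 ms/bit
  a = 647 − 85.741 × 2.8074 = 406.294 ms
Then RT(20) = 406.294 + 85.741 × log₂ 20 = 406.294 + 85.741 × 4.3219 ≈ 776.861 ms.

776.9 ms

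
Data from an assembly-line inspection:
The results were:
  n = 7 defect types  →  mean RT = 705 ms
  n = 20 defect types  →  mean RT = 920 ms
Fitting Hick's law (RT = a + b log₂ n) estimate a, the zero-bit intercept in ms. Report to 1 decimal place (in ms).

Slope: b = (920 − 705) / (log₂ 20 − log₂ 7) = 215/1.5146 = 141.954 ms/bit.
Intercept: a = 705 − 141.954·log₂(7) = 306.484 ms.

306.5 ms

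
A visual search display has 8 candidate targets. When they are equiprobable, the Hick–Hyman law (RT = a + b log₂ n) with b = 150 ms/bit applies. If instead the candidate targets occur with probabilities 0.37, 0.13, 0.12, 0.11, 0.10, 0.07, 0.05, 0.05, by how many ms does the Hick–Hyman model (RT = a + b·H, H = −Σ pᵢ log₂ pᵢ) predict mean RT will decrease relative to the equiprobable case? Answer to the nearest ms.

Equiprobable entropy H₀ = log₂ 8 = 3.0000 bits.
Skewed entropy H = −Σ pᵢ log₂ pᵢ = 2.6637 bits.
ΔRT = b·(H₀ − H) = 150 × 0.3363 = 50.45 ms.

50 ms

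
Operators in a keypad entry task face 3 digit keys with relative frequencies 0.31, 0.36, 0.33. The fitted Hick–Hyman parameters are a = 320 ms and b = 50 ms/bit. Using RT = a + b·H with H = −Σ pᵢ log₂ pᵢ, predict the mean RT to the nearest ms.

399 ms

H = 0.31·log₂(1/0.31) + 0.36·log₂(1/0.36) + 0.33·log₂(1/0.33) = 1.5822 bits.
RT = 320 + 50 × 1.5822 = 399.11 ms.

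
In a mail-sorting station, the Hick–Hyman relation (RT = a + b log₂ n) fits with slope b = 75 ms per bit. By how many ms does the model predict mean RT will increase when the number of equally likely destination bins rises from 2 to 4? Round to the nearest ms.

ΔRT = (a + b log₂ n₂) − (a + b log₂ n₁) = b·(log₂ n₂ − log₂ n₁).
log₂(4) − log₂(2) = log₂(4/2) = log₂(2) = 1.
ΔRT = 75 × 1.0000 = 75.000 ms.

75 ms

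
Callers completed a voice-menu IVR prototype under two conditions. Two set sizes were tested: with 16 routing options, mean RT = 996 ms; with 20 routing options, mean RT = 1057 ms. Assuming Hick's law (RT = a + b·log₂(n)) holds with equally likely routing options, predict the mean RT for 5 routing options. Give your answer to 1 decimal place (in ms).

678.0 ms

Solve the two-equation system in a and b:
  b = (1057 − 996) / (log₂ 20 − log₂ 16) = 61 / (4.3219 − 4) = 189.483 ms/bit
  a = 996 − 189.483 × 4 = 238.067 ms
Then RT(5) = 238.067 + 189.483 × log₂ 5 = 238.067 + 189.483 × 2.3219 ≈ 678.033 ms.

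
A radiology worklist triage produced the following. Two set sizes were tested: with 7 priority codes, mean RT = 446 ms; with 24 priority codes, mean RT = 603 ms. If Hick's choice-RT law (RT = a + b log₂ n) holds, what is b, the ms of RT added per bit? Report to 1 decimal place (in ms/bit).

88.3 ms/bit

Slope: b = (603 − 446) / (log₂ 24 − log₂ 7) = 157/1.7776 = 88.321 ms/bit.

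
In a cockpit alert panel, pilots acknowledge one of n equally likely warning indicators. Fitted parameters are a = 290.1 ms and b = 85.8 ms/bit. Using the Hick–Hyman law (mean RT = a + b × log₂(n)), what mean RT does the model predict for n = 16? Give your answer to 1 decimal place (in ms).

633.3 ms

log₂(16) = 4 bits, so RT = 290.1 + 85.8 × 4 ≈ 633.300 ms.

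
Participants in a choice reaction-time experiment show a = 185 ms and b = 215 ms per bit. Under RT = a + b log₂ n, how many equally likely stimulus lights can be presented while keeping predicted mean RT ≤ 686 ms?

Information budget: (686 − 185)/215 = 2.3302 bits, so n ≤ 2^2.3302 = 5.029 → at most 5.

5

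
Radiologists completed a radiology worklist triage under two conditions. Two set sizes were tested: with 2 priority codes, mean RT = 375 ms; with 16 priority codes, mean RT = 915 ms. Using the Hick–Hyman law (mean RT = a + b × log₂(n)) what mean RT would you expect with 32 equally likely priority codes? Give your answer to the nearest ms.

1095 ms

With log₂ n on the abscissa the relation is linear; from the two conditions:
  b = (915 − 375) / (log₂ 16 − log₂ 2) = 540 / (4 − 1) = 180 ms/bit
  a = 375 − 180 × 1 = 195 ms
Then RT(32) = 195 + 180 × log₂ 32 = 195 + 180 × 5 ≈ 1095.000 ms.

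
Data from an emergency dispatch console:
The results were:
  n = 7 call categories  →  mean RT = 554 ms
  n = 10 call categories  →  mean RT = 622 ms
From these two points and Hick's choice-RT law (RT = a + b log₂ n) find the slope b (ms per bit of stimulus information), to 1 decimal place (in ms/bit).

132.1 ms/bit

The slope on a log₂ axis is (622 − 554) / (3.3219 − 2.8074) = 132.148 ms/bit.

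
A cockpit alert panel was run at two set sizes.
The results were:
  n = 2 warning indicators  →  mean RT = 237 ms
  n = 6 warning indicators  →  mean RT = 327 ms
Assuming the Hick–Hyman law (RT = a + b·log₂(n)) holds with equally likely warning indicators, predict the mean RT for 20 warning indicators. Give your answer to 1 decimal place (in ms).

Solve the two-equation system in a and b:
  b = (327 − 237) / (log₂ 6 − log₂ 2) = 90 / (2.5850 − 1) = 56.784 ms/bit
  a = 237 − 56.784 × 1 = 180.216 ms
Then RT(20) = 180.216 + 56.784 × log₂ 20 = 180.216 + 56.784 × 4.3219 ≈ 425.631 ms.

425.6 ms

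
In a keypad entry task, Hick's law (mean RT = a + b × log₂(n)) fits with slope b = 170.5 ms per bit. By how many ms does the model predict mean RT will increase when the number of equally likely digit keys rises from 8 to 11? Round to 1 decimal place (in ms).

78.3 ms

Only the slope matters, since a is common to both: ΔRT = b·log₂(n₂/n₁).
log₂(11) − log₂(8) = 3.4594 − 3 = 0.4594.
ΔRT = 170.5 × 0.4594 = 78.333 ms.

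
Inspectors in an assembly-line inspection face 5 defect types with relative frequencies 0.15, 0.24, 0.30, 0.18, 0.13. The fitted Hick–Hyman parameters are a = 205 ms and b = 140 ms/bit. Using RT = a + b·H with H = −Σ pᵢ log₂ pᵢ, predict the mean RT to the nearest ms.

H = 0.15·log₂(1/0.15) + 0.24·log₂(1/0.24) + 0.30·log₂(1/0.30) + 0.18·log₂(1/0.18) + 0.13·log₂(1/0.13) = 2.2537 bits.
RT = 205 + 140 × 2.2537 = 520.52 ms.

521 ms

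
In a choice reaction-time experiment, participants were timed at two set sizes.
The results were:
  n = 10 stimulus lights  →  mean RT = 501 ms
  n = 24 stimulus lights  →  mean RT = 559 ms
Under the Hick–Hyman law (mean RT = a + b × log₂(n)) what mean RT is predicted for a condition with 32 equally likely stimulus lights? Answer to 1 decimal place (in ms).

With log₂ n on the abscissa the relation is linear; from the two conditions:
  b = (559 − 501) / (log₂ 24 − log₂ 10) = 58 / (4.5850 − 3.3219) = 45.921 ms/bit
  a = 501 − 45.921 × 3.3219 = 348.453 ms
Then RT(32) = 348.453 + 45.921 × log₂ 32 = 348.453 + 45.921 × 5 ≈ 578.059 ms.

578.1 ms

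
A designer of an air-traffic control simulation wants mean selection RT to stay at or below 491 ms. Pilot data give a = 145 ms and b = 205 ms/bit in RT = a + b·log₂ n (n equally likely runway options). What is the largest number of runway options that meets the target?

3

205·log₂ n ≤ 491 − 145 = 346, giving log₂ n ≤ 1.6878 and n ≤ 3.222. The largest whole number is 3.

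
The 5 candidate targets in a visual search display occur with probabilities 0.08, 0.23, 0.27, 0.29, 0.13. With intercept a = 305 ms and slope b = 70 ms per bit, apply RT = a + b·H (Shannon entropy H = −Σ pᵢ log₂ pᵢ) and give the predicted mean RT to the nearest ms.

458 ms

H = 0.08·log₂(1/0.08) + 0.23·log₂(1/0.23) + 0.27·log₂(1/0.27) + 0.29·log₂(1/0.29) + 0.13·log₂(1/0.13) = 2.1897 bits.
RT = 305 + 70 × 2.1897 = 458.28 ms.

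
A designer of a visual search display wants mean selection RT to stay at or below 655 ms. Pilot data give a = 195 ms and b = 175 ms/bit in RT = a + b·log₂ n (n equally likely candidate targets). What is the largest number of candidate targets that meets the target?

Set 195 + 175·log₂ n ≤ 655 → log₂ n ≤ (655 − 195)/175 = 2.6286.
So n ≤ 2^2.6286 = 6.184; the largest integer n is 6.

6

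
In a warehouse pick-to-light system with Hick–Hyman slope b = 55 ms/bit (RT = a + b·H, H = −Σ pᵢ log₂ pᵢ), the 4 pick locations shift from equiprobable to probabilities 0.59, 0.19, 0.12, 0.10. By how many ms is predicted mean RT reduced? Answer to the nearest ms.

22 ms

Equiprobable entropy H₀ = log₂ 4 = 2.0000 bits.
Skewed entropy H = −Σ pᵢ log₂ pᵢ = 1.6036 bits.
ΔRT = b·(H₀ − H) = 55 × 0.3964 = 21.80 ms.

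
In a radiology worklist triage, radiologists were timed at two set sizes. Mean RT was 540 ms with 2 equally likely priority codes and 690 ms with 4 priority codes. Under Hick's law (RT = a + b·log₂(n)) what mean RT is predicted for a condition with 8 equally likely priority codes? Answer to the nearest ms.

840 ms

Solve the two-equation system in a and b:
  b = (690 − 540) / (log₂ 4 − log₂ 2) = 150 / (2 − 1) = 150 ms/bit
  a = 540 − 150 × 1 = 390 ms
Then RT(8) = 390 + 150 × log₂ 8 = 390 + 150 × 3 ≈ 840.000 ms.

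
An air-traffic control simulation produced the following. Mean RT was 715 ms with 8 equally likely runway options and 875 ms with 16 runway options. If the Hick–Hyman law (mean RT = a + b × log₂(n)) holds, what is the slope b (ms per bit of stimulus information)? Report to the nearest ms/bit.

160 ms/bit

Slope: b = (875 − 715) / (log₂ 16 − log₂ 8) = 160/1.0000 = 160 ms/bit.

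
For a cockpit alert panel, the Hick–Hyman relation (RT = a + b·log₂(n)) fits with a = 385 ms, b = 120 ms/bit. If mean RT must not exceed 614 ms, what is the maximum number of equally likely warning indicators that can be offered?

120·log₂ n ≤ 614 − 385 = 229, giving log₂ n ≤ 1.9083 and n ≤ 3.754. The largest whole number is 3.

3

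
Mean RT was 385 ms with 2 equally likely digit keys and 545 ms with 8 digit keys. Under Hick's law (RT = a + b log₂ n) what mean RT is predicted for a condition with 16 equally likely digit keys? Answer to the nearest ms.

RT is linear in log₂ n, so two points fix the line:
  b = (545 − 385) / (log₂ 8 − log₂ 2) = 160 / (3 − 1) = 80 ms/bit
  a = 385 − 80 × 1 = 305 ms
Then RT(16) = 305 + 80 × log₂ 16 = 305 + 80 × 4 ≈ 625.000 ms.

625 ms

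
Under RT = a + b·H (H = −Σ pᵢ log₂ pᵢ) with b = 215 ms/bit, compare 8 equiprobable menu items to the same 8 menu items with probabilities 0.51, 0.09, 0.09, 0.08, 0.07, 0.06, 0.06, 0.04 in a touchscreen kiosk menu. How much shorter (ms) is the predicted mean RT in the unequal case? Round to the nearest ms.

The RT saving is b·ΔH. Equiprobable H₀ = log₂(8) = 3.0000 bits; with the given probabilities H = 2.3536 bits.
b·(H₀ − H) = 215 × (3.0000 − 2.3536) = 138.97 ms.

139 ms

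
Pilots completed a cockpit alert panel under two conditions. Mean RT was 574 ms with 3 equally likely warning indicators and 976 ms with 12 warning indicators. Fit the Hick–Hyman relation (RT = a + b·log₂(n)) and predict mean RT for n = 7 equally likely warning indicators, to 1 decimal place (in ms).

Solve the two-equation system in a and b:
  b = (976 − 574) / (log₂ 12 − log₂ 3) = 402 / (3.5850 − 1.5850) = 201.000 ms/bit
  a = 574 − 201.000 × 1.5850 = 255.423 ms
Then RT(7) = 255.423 + 201.000 × log₂ 7 = 255.423 + 201.000 × 2.8074 ≈ 819.701 ms.

819.7 ms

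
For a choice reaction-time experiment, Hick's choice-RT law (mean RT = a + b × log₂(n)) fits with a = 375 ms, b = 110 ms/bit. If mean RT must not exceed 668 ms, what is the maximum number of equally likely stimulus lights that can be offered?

110·log₂ n ≤ 668 − 375 = 293, giving log₂ n ≤ 2.6636 and n ≤ 6.336. The largest whole number is 6.

6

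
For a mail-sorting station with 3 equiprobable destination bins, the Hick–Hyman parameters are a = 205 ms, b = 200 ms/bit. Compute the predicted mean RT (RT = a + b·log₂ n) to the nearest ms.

log₂(3) = 1.5850 bits, so RT = 205 + 200 × 1.5850 ≈ 521.993 ms.

522 ms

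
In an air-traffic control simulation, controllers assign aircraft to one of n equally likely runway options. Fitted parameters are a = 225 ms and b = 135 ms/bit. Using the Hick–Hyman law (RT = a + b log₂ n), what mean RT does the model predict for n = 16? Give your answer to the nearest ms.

log₂(16) = 4 bits, so RT = 225 + 135 × 4 ≈ 765.000 ms.

765 ms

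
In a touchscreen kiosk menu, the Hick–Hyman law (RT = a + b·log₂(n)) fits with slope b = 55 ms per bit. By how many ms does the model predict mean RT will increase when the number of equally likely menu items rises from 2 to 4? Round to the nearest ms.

55 ms

The intercept a cancels: ΔRT = b·(log₂ n₂ − log₂ n₁) = b·log₂(n₂/n₁).
log₂(4) − log₂(2) = log₂(4/2) = log₂(2) = 1.
ΔRT = 55 × 1.0000 = 55.000 ms.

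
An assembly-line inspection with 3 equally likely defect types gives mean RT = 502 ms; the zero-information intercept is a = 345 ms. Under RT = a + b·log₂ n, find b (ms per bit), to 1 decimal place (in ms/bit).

b = (502 − 345) / log₂(3) = 157 / 1.5850 = 99.056 ms/bit.

99.1 ms/bit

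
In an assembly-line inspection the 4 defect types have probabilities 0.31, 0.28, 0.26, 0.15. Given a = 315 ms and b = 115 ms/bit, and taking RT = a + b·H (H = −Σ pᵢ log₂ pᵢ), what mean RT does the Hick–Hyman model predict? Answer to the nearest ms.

540 ms

H = 0.31·log₂(1/0.31) + 0.28·log₂(1/0.28) + 0.26·log₂(1/0.26) + 0.15·log₂(1/0.15) = 1.9538 bits.
RT = 315 + 115 × 1.9538 = 539.69 ms.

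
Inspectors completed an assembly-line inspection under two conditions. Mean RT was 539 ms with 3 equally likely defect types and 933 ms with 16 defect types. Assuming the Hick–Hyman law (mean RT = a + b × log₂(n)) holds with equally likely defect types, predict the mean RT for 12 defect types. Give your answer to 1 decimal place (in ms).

865.3 ms

Solve the two-equation system in a and b:
  b = (933 − 539) / (log₂ 16 − log₂ 3) = 394 / (4 − 1.5850) = 163.144 ms/bit
  a = 539 − 163.144 × 1.5850 = 280.422 ms
Then RT(12) = 280.422 + 163.144 × log₂ 12 = 280.422 + 163.144 × 3.5850 ≈ 865.289 ms.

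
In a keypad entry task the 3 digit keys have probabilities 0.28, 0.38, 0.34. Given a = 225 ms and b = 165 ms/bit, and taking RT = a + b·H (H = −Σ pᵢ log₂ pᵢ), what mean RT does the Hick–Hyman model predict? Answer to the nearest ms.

485 ms

H = 0.28·log₂(1/0.28) + 0.38·log₂(1/0.38) + 0.34·log₂(1/0.34) = 1.5738 bits.
RT = 225 + 165 × 1.5738 = 484.68 ms.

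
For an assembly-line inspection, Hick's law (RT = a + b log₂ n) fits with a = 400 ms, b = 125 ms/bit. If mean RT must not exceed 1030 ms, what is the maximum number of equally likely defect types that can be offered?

32

125·log₂ n ≤ 1030 − 400 = 630, giving log₂ n ≤ 5.0400 and n ≤ 32.900. The largest whole number is 32.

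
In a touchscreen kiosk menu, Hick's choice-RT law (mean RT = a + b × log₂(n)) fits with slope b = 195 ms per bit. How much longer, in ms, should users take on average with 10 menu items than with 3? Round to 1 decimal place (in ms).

338.7 ms

Only the slope matters, since a is common to both: ΔRT = b·log₂(n₂/n₁).
log₂(10) − log₂(3) = 3.3219 − 1.5850 = 1.7370.
ΔRT = 195 × 1.7370 = 338.708 ms.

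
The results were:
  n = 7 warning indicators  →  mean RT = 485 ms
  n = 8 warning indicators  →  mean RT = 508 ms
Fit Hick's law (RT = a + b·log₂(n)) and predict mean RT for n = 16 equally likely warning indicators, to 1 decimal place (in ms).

627.4 ms

RT is linear in log₂ n, so two points fix the line:
  b = (508 − 485) / (log₂ 8 − log₂ 7) = 23 / (3 − 2.8074) = 119.391 ms/bit
  a = 485 − 119.391 × 2.8074 = 149.828 ms
Then RT(16) = 149.828 + 119.391 × log₂ 16 = 149.828 + 119.391 × 4 ≈ 627.391 ms.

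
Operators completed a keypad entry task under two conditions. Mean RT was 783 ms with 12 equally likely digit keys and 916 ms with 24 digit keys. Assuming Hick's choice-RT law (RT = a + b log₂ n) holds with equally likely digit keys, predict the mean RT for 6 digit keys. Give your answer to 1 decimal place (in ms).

650.0 ms

RT is linear in log₂ n, so two points fix the line:
  b = (916 − 783) / (log₂ 24 − log₂ 12) = 133 / (4.5850 − 3.5850) = 133.000 ms/bit
  a = 783 − 133.000 × 3.5850 = 306.200 ms
Then RT(6) = 306.200 + 133.000 × log₂ 6 = 306.200 + 133.000 × 2.5850 ≈ 650.000 ms.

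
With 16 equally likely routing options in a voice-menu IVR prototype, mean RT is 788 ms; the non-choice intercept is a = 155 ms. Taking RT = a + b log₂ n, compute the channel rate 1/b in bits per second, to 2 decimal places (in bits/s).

b = (788 − 155)/log₂ 16 = 633/4 = 158.250 ms per bit = 0.15825 s/bit; the reciprocal is 6.319 bits/s.

6.32 bits/s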